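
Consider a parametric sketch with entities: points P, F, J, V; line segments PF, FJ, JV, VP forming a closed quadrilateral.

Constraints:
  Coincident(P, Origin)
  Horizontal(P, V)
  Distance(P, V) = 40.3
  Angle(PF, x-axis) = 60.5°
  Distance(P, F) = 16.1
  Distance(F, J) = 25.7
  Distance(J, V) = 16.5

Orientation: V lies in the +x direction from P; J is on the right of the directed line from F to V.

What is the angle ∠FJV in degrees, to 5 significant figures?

111.55°

Checks: |FJ| = 25.70 ✓; |JV| = 16.50 ✓.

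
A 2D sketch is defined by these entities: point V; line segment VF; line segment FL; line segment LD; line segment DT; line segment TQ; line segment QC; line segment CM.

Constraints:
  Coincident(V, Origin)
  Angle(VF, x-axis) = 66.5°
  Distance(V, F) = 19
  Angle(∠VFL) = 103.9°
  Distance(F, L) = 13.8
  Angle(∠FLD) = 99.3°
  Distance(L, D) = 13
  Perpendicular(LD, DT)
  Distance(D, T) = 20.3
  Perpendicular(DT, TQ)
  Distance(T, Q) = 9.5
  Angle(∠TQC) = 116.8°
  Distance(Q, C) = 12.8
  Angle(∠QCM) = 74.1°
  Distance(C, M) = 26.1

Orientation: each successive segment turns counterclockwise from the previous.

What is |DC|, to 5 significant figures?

17.663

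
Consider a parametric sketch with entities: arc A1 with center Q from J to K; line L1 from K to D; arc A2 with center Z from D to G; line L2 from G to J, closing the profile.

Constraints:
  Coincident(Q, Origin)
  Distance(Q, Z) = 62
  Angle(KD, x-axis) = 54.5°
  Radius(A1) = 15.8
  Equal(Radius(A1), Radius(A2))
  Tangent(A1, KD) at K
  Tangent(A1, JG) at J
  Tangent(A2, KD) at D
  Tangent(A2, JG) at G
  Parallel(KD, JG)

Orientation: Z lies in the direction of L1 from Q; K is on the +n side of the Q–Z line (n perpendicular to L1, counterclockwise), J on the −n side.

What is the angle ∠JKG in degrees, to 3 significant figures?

63.0°

The slot axis is L1's direction at 54.5°, so u = (cos 54.5°, sin 54.5°) = (0.581, 0.814) and n = (−sin 54.5°, cos 54.5°) = (-0.814, 0.581). Q is at the origin and Z lies 62.0 along u from Q, so Z = 62.0·u = (36.0, 50.5). Tangency of A1 to both parallel lines with radius 15.8 puts K and J at Q ± 15.8·n: K = (-12.9, 9.18), J = (12.9, -9.18). Equal radii place D and G the same way about Z: D = Z + 15.8·n = (23.1, 59.7), G = Z − 15.8·n = (48.9, 41.3). Then cos ∠JKG = KJ·KG / (|KJ||KG|), giving 63.0°.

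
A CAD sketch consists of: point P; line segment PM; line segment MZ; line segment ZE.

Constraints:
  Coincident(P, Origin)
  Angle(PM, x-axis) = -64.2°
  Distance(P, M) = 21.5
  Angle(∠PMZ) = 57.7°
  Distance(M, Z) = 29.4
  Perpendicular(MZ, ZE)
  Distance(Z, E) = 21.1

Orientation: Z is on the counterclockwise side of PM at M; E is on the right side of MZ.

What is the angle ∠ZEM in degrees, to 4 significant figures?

54.33°

P is at the origin; PM runs at -64.2° with length 21.5, so M = 21.5·(cos -64.2°, sin -64.2°) = (9.357, -19.36). ∠PMZ = 57.7°, so MZ runs at -64.2° + (180° − 57.7°) = 58.10° from the x-axis; with |MZ| = 29.4, Z = M + 29.4·(cos 58.10°, sin 58.10°) = (24.89, 5.603). MZ ⟂ ZE; with |ZE| = 21.1 on the right of MZ, E = Z + 21.1·(0.8490, -0.5284) = (42.81, -5.547). Then cos ∠ZEM = EZ·EM / (|EZ||EM|), giving 54.33°.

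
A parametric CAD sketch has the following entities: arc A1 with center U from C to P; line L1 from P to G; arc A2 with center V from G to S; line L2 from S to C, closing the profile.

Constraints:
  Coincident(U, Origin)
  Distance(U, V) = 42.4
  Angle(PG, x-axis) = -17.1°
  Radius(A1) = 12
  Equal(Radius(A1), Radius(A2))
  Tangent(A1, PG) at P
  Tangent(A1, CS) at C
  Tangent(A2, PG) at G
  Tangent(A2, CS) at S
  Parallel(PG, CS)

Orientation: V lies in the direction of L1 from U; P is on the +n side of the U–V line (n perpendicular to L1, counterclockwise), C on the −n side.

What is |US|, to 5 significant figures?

44.065

The slot axis is L1's direction at -17.1°, so u = (cos -17.1°, sin -17.1°) = (0.95579, -0.29404) and n = (−sin -17.1°, cos -17.1°) = (0.29404, 0.95579). U is at the origin and V lies 42.4 along u from U, so V = 42.4·u = (40.526, -12.467). Tangency of A1 to both parallel lines with radius 12.0 puts P and C at U ± 12.0·n: P = (3.5285, 11.470), C = (-3.5285, -11.470). Equal radii place G and S the same way about V: G = V + 12.0·n = (44.054, -0.99779), S = V − 12.0·n = (36.997, -23.937). Then |US| = |S − U| = 44.065.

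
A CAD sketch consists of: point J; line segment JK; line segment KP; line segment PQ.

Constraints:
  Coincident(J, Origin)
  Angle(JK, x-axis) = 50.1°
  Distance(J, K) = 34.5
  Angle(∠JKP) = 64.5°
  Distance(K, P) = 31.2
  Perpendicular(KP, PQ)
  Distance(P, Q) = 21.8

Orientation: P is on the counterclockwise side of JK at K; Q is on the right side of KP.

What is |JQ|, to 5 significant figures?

55.406

∠JKP = 64.5°, so KP runs at 50.1° + (180° − 64.5°) = 165.60° from the x-axis; with |KP| = 31.2, P = K + 31.2·(cos 165.60°, sin 165.60°) = (-8.0898, 34.226). KP ⟂ PQ; with |PQ| = 21.8 on the right of KP, Q = P + 21.8·(0.24869, 0.96858) = (-2.6683, 55.341). Then |JQ| = |Q − J| = 55.406.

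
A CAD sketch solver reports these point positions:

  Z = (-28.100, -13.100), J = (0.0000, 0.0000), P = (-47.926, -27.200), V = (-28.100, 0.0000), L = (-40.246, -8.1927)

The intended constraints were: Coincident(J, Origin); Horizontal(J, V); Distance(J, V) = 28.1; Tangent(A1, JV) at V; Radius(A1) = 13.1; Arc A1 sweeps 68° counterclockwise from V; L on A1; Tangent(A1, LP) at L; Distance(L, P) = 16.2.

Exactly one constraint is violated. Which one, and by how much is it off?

Distance(L, P) = 16.2 — off by 4.30.

J = (0.00, 0.00) ✓; J.y = 0.00, V.y = 0.00 ✓; |JV| = 28.10 ✓; ∠(ZV, VJ) = 90.00° ✓; |ZV| = 13.10 ✓; bearing(Z→L) − bearing(Z→V) = 68.00° ✓; |ZL| = 13.10 ✓; ∠(ZL, LP) = 90.00° ✓; |LP| = 20.50 ✗.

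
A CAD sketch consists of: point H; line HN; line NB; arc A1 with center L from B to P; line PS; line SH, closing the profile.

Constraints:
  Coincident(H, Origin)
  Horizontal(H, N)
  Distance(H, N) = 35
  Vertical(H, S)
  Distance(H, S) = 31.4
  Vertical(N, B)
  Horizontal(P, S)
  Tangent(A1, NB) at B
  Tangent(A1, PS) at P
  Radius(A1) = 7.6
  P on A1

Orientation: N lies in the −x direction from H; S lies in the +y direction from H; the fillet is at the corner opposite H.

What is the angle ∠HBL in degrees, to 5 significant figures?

34.216°

The virtual corner opposite H is at (-35.000, 31.400). The tangent condition forces LB to be normal to NB and tangency of A1 to PS means the radius LP is perpendicular to PS, with radius 7.6, so the center L sits 7.6 in from both sides at L = (-27.400, 23.800). That places the tangent points at B = (-35.000, 23.800) on NB and P = (-27.400, 31.400) on PS. Then cos ∠HBL = BH·BL / (|BH||BL|), giving 34.216°.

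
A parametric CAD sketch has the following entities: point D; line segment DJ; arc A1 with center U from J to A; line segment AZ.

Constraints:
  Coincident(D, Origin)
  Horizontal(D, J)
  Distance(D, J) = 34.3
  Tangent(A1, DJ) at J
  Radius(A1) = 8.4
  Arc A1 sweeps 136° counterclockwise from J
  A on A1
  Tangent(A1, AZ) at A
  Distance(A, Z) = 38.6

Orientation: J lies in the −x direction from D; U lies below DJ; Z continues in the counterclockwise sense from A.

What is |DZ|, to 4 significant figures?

43.07

D is at the origin; DJ is horizontal with |DJ| = 34.3 and J on the −x side, so J = (-34.30, 0.000). Since A1 is tangent to DJ there, UJ ⟂ DJ, so U = J + (0, -8.4) = (-34.30, -8.400). On A1, J sits at bearing 90° from U; a 136° counterclockwise sweep puts A at bearing 226°, so A = U + 8.4·(cos 226°, sin 226°) = (-40.14, -14.44). A1 meets AZ tangentially, so UA is at right angles to AZ, so AZ runs along (−sin 226°, cos 226°); with |AZ| = 38.6, Z = (-12.37, -41.26). Then |DZ| = |Z − D| = 43.07.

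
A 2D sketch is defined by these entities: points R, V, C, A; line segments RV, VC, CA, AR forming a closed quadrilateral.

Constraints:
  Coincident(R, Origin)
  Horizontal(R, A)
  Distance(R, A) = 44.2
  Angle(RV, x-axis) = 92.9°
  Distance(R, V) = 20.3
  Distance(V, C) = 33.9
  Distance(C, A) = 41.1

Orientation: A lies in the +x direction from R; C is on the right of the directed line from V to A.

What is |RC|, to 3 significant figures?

14.1

Checks: R = (0.00, 0.00) ✓; |VC| = 33.90 ✓; |CA| = 41.10 ✓.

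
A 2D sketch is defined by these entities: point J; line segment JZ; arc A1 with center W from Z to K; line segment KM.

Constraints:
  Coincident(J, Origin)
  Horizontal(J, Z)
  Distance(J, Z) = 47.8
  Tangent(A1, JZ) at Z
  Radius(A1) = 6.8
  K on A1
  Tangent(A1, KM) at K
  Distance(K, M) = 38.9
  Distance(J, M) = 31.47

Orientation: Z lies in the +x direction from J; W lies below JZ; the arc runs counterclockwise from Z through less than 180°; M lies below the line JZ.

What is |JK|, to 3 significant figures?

43.3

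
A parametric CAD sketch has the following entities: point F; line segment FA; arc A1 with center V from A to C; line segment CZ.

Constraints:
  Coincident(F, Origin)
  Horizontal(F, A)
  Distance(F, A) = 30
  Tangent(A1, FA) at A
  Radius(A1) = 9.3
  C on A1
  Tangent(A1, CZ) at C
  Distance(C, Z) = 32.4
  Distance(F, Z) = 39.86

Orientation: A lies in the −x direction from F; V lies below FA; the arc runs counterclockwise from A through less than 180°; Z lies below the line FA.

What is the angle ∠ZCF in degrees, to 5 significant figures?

66.233°

F is at the origin; FA is horizontal with |FA| = 30.0 and A on the −x side, so A = (-30.000, 0.0000). The tangent condition forces VA to be normal to FA, so V = A + (0, -9.3) = (-30.000, -9.3000). Since VC ⟂ CZ (tangency), |VZ| = √(9.3² + 32.4²) = 33.708 regardless of where C sits on A1. So Z lies on both circle(F, 39.86) and circle(V, 33.708); the below-FA intersection is Z = (-12.223, -37.940). C is the foot of the tangent from Z: C = (-36.242, -16.194).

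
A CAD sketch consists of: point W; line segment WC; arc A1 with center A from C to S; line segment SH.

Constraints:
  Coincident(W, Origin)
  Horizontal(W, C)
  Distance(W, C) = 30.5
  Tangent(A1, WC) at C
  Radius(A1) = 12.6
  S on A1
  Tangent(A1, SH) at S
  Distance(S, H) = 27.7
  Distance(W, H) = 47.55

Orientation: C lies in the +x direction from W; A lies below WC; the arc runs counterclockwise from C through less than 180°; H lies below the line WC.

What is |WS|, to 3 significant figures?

23.2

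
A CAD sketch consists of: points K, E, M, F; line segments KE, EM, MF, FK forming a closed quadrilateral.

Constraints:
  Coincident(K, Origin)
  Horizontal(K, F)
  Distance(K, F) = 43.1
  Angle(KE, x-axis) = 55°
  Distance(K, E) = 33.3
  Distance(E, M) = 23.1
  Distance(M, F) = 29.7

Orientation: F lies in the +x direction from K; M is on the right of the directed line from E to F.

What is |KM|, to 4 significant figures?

14.60

Checks: |EM| = 23.10 ✓; |MF| = 29.70 ✓.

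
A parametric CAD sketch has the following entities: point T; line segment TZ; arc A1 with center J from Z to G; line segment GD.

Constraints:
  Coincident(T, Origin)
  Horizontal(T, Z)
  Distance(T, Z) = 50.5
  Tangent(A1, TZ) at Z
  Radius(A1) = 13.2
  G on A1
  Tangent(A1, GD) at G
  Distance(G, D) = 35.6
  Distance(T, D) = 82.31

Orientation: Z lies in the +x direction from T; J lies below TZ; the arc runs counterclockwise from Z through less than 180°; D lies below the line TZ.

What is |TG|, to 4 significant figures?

47.34

Checks: |TZ| = 50.50 ✓; |JG| = 13.20 ✓; ∠(JG, GD) = 90.00° ✓; |GD| = 35.60 ✓; |TD| = 82.31 ✓.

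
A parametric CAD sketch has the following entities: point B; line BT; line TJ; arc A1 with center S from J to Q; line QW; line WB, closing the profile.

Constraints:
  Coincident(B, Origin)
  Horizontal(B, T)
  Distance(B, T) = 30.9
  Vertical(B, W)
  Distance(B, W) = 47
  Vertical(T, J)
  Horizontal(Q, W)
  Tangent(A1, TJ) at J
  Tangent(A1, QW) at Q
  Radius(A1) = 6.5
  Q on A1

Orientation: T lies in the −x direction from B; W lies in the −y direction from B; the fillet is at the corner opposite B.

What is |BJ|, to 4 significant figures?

50.94

The virtual corner opposite B is at (-30.90, -47.00). Since A1 is tangent to TJ there, SJ ⟂ TJ and tangency of A1 to QW means the radius SQ is perpendicular to QW, with radius 6.5, so the center S sits 6.5 in from both sides at S = (-24.40, -40.50). That places the tangent points at J = (-30.90, -40.50) on TJ and Q = (-24.40, -47.00) on QW. Then |BJ| = |J − B| = 50.94.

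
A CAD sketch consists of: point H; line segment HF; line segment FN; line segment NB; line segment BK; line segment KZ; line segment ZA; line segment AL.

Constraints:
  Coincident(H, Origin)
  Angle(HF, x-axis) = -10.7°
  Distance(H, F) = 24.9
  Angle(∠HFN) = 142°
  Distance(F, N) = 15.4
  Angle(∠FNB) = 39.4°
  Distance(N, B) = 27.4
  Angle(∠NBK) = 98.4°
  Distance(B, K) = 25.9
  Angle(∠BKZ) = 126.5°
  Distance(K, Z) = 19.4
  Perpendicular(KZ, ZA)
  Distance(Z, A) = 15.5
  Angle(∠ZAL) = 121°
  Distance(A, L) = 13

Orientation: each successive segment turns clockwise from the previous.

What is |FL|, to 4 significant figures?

6.358

H is at the origin; HF runs at -10.7° with length 24.9, so F = (24.47, -4.623). ∠HFN = 142.0° gives FN at -48.70° from the x-axis; with |FN| = 15.4, N = (34.63, -16.19). ∠FNB = 39.4° gives NB at 170.7° from the x-axis; with |NB| = 27.4, B = (7.591, -11.76). ∠NBK = 98.4° gives BK at 89.10° from the x-axis; with |BK| = 25.9, K = (7.998, 14.13). ∠BKZ = 126.5° gives KZ at 35.60° from the x-axis; with |KZ| = 19.4, Z = (23.77, 25.43). KZ ⟂ ZA, so ZA runs at -54.40°; with |ZA| = 15.5, A = (32.80, 12.82). ∠ZAL = 121.0° gives AL at -113.4° from the x-axis; with |AL| = 13.0, L = (27.63, 0.8915). Then |FL| = |L − F| = 6.358.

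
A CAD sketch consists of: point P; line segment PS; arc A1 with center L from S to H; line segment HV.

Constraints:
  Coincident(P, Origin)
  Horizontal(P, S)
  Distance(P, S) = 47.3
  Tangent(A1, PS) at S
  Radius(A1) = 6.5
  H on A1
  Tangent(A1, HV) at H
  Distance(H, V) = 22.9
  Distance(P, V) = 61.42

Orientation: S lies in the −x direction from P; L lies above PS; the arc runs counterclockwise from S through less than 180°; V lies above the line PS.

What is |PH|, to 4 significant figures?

42.96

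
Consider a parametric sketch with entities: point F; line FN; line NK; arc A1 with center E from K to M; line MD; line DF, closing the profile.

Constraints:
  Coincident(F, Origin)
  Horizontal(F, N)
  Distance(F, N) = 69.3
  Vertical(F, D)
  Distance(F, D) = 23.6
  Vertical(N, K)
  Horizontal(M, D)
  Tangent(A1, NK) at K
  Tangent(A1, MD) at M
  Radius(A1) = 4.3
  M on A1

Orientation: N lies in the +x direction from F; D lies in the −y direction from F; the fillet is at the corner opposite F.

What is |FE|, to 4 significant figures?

67.80

F is at the origin; F and N share the same y with |FN| = 69.3 and N on the +x side, so N = (69.30, 0.000). FD is vertical with |FD| = 23.6 and D on the −y side, so D = (0.000, -23.60). The virtual corner opposite F is at (69.30, -23.60). Since A1 is tangent to NK there, EK ⟂ NK and tangency of A1 to MD means the radius EM is perpendicular to MD, with radius 4.3, so the center E sits 4.3 in from both sides at E = (65.00, -19.30). Then |FE| = |E − F| = 67.80.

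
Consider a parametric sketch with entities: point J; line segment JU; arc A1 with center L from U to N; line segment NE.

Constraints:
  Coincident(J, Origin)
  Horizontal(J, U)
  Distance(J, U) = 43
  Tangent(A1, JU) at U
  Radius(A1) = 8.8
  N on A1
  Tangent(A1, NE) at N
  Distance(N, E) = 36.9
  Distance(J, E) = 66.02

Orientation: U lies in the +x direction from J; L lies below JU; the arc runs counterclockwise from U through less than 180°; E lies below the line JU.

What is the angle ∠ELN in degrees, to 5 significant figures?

76.587°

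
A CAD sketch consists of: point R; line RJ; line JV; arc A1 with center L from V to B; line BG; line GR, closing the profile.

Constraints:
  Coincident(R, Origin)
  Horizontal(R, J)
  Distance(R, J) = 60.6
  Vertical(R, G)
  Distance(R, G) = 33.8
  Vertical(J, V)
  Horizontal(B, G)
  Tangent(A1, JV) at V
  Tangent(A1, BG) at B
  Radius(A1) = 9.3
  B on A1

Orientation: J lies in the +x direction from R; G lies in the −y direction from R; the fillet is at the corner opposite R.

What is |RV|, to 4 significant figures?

65.37

The virtual corner opposite R is at (60.60, -33.80). A1 meets JV tangentially, so LV is at right angles to JV and since A1 is tangent to BG there, LB ⟂ BG, with radius 9.3, so the center L sits 9.3 in from both sides at L = (51.30, -24.50). That places the tangent points at V = (60.60, -24.50) on JV and B = (51.30, -33.80) on BG. Then |RV| = |V − R| = 65.37.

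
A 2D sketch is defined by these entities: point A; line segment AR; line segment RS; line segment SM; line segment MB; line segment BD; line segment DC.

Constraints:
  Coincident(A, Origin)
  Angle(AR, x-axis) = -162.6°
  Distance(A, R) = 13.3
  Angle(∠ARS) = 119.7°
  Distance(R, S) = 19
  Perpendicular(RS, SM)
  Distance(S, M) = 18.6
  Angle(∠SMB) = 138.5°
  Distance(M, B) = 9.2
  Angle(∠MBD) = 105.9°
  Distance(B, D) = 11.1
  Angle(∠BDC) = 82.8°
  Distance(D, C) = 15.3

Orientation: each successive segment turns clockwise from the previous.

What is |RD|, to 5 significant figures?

20.896

∠SMB = 138.5° gives MB at 5.6000° from the x-axis; with |MB| = 9.2, B = (-4.7922, 23.480). ∠MBD = 105.9° gives BD at -68.500° from the x-axis; with |BD| = 11.1, D = (-0.72405, 13.152). Then |RD| = |D − R| = 20.896.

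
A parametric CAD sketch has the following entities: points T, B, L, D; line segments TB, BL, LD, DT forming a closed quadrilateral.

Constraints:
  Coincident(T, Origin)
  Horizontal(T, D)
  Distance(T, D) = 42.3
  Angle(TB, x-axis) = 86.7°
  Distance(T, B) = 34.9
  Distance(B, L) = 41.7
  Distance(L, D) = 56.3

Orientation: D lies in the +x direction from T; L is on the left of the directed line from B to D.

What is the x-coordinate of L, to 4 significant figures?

37.87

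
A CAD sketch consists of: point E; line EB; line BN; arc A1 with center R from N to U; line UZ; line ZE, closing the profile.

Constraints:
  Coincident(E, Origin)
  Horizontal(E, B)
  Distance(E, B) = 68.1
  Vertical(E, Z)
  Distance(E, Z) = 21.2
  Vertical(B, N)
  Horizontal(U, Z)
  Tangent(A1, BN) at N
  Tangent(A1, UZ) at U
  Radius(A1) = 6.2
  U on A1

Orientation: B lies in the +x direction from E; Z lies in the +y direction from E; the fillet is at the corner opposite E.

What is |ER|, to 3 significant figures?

63.7

E is at the origin; EB is horizontal with |EB| = 68.1 and B on the +x side, so B = (68.1, 0.00). EZ is vertical with |EZ| = 21.2 and Z on the +y side, so Z = (0.00, 21.2). The virtual corner opposite E is at (68.1, 21.2). Since A1 is tangent to BN there, RN ⟂ BN and A1 meets UZ tangentially, so RU is at right angles to UZ, with radius 6.2, so the center R sits 6.2 in from both sides at R = (61.9, 15.0). Then |ER| = |R − E| = 63.7.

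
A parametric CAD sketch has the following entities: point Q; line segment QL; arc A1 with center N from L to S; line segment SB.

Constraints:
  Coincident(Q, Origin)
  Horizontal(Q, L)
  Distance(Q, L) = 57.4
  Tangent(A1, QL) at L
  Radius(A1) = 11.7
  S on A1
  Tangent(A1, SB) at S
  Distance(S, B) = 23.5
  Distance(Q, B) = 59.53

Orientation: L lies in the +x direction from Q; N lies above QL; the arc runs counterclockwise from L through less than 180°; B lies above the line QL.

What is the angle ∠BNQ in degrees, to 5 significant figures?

79.188°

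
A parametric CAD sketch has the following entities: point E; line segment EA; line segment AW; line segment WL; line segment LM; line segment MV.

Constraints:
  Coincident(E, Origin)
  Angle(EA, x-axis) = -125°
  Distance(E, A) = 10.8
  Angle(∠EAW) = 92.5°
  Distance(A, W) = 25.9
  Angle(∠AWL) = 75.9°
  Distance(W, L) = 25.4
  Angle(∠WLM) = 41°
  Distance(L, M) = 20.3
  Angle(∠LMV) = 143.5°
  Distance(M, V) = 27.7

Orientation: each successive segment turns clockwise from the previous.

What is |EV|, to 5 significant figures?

35.223

∠WLM = 41.0° gives LM at -95.600° from the x-axis; with |LM| = 20.3, M = (-11.564, 2.3181). ∠LMV = 143.5° gives MV at -132.10° from the x-axis; with |MV| = 27.7, V = (-30.135, -18.235). Then |EV| = |V − E| = 35.223.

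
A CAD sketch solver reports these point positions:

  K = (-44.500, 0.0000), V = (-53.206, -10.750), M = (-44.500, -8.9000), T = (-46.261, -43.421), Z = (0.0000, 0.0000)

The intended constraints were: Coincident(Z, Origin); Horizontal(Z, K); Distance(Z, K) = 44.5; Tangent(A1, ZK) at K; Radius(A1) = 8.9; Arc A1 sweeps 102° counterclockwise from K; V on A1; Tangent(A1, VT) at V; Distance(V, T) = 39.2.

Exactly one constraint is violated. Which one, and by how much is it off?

Distance(V, T) = 39.2 — off by 5.80.

Z = (0.00, 0.00) ✓; Z.y = 0.00, K.y = 0.00 ✓; |ZK| = 44.50 ✓; ∠(MK, KZ) = 90.00° ✓; |MK| = 8.900 ✓; bearing(M→V) − bearing(M→K) = 102.0° ✓; |MV| = 8.900 ✓; ∠(MV, VT) = 90.00° ✓; |VT| = 33.40 ✗.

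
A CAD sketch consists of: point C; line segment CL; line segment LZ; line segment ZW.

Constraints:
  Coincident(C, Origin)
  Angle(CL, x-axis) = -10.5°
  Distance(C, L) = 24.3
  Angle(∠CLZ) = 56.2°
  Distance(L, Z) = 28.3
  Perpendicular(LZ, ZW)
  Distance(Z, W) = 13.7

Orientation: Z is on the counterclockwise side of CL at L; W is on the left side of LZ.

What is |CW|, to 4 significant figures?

16.15

C is at the origin; CL runs at -10.5° with length 24.3, so L = 24.3·(cos -10.5°, sin -10.5°) = (23.89, -4.428). ∠CLZ = 56.2°, so LZ runs at -10.5° + (180° − 56.2°) = 113.3° from the x-axis; with |LZ| = 28.3, Z = L + 28.3·(cos 113.3°, sin 113.3°) = (12.70, 21.56). The perpendicularity gives ZW at right angles to LZ; with |ZW| = 13.7 on the left of LZ, W = Z + 13.7·(-0.9184, -0.3955) = (0.1164, 16.14). Then |CW| = |W − C| = 16.15.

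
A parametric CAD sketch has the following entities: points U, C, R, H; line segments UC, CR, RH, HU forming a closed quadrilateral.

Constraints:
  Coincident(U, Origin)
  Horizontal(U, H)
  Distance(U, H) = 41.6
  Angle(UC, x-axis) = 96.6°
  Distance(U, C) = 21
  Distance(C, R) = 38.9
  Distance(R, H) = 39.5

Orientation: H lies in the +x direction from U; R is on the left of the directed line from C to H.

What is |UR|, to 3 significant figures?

50.2

Checks: |CR| = 38.90 ✓; |RH| = 39.50 ✓.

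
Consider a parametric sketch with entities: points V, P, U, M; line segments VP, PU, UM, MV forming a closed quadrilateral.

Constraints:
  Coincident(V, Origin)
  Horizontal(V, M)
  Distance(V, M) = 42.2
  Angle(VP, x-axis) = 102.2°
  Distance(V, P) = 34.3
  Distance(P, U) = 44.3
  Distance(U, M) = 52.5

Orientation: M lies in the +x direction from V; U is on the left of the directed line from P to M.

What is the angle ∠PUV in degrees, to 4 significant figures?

33.10°

V is at the origin; VM is horizontal with |VM| = 42.2 and M in +x, so M = (42.2, 0). VP runs at 102.2° with |VP| = 34.3, so P = (-7.248, 33.53). U is determined by |PU| = 44.3 and |UM| = 52.5 together: it lies at the intersection of circle(P, 44.3) and circle(M, 52.5). With |PM| = 59.74, the foot of the radical line on PM is 23.23 from P and the perpendicular offset is √(44.3² − 23.23²) = 37.72. Taking the left-of-PM solution: U = (33.15, 51.71).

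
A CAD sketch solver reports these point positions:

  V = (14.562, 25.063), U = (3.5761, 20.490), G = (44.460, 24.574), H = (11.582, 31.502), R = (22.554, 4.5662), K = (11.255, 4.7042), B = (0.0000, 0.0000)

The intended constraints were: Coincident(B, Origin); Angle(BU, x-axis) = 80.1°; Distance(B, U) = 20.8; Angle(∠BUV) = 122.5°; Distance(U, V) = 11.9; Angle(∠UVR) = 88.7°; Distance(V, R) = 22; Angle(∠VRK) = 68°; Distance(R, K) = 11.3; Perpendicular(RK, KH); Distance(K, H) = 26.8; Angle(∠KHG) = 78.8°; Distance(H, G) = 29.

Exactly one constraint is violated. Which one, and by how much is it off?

Distance(H, G) = 29 — off by 4.60.

B = (0.00, 0.00) ✓; BU at 80.10° ✓; |BU| = 20.80 ✓; ∠BUV = 122.5° ✓; |UV| = 11.90 ✓; ∠UVR = 88.70° ✓; |VR| = 22.00 ✓; ∠VRK = 68.00° ✓; |RK| = 11.30 ✓; ∠(RK, KH) = 90.00° ✓; |KH| = 26.80 ✓; ∠KHG = 78.80° ✓; |HG| = 33.60 ✗.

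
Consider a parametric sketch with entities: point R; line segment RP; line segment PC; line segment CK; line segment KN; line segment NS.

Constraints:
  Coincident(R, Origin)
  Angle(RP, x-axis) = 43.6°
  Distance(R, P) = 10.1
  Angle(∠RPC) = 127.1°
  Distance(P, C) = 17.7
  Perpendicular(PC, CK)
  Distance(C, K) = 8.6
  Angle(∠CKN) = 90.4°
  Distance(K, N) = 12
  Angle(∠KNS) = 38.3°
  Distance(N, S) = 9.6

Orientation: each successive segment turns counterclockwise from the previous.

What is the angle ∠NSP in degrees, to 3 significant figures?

50.2°

∠CKN = 90.4° gives KN at -83.9° from the x-axis; with |KN| = 12.0, N = (-1.96, 11.6). ∠KNS = 38.3° gives NS at 57.8° from the x-axis; with |NS| = 9.6, S = (3.16, 19.8). Then cos ∠NSP = SN·SP / (|SN||SP|), giving 50.2°.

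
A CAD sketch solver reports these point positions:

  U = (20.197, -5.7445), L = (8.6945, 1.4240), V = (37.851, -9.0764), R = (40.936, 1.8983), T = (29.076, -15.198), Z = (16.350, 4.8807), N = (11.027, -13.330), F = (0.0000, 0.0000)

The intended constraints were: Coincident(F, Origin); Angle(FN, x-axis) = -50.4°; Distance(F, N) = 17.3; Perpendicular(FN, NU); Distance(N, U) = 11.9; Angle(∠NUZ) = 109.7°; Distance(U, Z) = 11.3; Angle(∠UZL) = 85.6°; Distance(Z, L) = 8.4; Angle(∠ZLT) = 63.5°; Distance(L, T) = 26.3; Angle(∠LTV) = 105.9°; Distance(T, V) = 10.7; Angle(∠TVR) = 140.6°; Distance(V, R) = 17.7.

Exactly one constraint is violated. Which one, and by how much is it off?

Distance(V, R) = 17.7 — off by 6.30.

F = (0.00, 0.00) ✓; FN at -50.40° ✓; |FN| = 17.30 ✓; ∠(FN, NU) = 90.00° ✓; |NU| = 11.90 ✓; ∠NUZ = 109.7° ✓; |UZ| = 11.30 ✓; ∠UZL = 85.60° ✓; |ZL| = 8.400 ✓; ∠ZLT = 63.50° ✓; |LT| = 26.30 ✓; ∠LTV = 105.9° ✓; |TV| = 10.70 ✓; ∠TVR = 140.6° ✓; |VR| = 11.40 ✗.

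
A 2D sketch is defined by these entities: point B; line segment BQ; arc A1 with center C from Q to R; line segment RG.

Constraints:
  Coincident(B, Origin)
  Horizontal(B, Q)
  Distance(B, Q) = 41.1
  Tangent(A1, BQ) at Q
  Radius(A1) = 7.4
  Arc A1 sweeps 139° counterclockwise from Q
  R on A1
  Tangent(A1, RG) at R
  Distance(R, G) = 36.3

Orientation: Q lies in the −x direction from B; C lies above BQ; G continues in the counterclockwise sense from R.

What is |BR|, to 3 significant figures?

38.5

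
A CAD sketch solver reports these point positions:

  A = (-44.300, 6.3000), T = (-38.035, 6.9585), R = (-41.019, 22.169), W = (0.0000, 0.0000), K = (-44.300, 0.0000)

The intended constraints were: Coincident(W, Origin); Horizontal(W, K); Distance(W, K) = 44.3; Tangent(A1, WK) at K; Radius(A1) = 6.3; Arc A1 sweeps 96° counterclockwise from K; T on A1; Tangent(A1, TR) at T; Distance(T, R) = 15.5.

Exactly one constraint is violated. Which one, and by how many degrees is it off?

Tangent(A1, TR) at T — off by 5.10°.

W = (0.00, 0.00) ✓; W.y = 0.00, K.y = 0.00 ✓; |WK| = 44.30 ✓; ∠(AK, KW) = 90.00° ✓; |AK| = 6.300 ✓; bearing(A→T) − bearing(A→K) = 96.00° ✓; |AT| = 6.300 ✓; ∠(AT, TR) = 84.90° ✗; |TR| = 15.50 ✓.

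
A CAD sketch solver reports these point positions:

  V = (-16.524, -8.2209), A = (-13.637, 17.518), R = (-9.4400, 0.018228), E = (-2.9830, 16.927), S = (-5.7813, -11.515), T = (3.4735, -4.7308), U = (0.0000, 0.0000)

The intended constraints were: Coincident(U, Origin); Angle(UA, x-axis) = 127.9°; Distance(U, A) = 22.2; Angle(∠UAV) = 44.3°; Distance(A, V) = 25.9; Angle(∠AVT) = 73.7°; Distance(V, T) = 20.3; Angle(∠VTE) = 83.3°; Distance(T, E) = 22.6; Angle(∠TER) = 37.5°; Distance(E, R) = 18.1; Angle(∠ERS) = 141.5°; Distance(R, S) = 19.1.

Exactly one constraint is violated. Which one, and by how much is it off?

Distance(R, S) = 19.1 — off by 7.00.

U = (0.00, 0.00) ✓; UA at 127.9° ✓; |UA| = 22.20 ✓; ∠UAV = 44.30° ✓; |AV| = 25.90 ✓; ∠AVT = 73.70° ✓; |VT| = 20.30 ✓; ∠VTE = 83.30° ✓; |TE| = 22.60 ✓; ∠TER = 37.50° ✓; |ER| = 18.10 ✓; ∠ERS = 141.5° ✓; |RS| = 12.10 ✗.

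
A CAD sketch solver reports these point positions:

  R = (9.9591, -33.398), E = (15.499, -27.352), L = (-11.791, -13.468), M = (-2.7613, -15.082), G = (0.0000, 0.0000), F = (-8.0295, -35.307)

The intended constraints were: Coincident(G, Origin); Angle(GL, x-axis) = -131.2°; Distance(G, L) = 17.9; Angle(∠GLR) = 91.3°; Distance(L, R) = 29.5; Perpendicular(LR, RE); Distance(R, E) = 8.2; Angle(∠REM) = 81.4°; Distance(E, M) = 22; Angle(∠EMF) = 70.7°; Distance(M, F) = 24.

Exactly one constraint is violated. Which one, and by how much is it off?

Distance(M, F) = 24 — off by 3.10.

G = (0.00, 0.00) ✓; GL at -131.2° ✓; |GL| = 17.90 ✓; ∠GLR = 91.30° ✓; |LR| = 29.50 ✓; ∠(LR, RE) = 90.00° ✓; |RE| = 8.200 ✓; ∠REM = 81.40° ✓; |EM| = 22.00 ✓; ∠EMF = 70.70° ✓; |MF| = 20.90 ✗.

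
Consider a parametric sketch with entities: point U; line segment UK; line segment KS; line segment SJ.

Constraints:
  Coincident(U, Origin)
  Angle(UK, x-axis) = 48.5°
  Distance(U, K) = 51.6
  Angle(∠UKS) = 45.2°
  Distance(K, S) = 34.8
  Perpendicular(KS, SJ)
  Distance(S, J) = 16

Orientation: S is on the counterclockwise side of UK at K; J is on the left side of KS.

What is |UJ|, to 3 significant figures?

20.7

U is at the origin; UK runs at 48.5° with length 51.6, so K = 51.6·(cos 48.5°, sin 48.5°) = (34.2, 38.6). ∠UKS = 45.2°, so KS runs at 48.5° + (180° − 45.2°) = 183° from the x-axis; with |KS| = 34.8, S = K + 34.8·(cos 183°, sin 183°) = (-0.551, 36.6). KS is perpendicular to SJ; with |SJ| = 16.0 on the left of KS, J = S + 16.0·(0.0576, -0.998) = (0.370, 20.7). Then |UJ| = |J − U| = 20.7.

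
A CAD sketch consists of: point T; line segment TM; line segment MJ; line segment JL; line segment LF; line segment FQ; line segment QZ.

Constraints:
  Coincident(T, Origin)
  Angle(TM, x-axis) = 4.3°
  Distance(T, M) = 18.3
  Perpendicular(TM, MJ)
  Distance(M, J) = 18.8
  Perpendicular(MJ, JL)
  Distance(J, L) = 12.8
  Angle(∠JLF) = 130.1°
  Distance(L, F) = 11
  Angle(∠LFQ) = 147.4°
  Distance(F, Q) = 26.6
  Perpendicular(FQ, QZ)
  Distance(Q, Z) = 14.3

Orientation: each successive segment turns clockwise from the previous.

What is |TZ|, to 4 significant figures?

20.05

T is at the origin; TM runs at 4.3° with length 18.3, so M = (18.25, 1.372). TM ⟂ MJ, so MJ runs at -85.70°; with |MJ| = 18.8, J = (19.66, -17.37). MJ ⟂ JL, so JL runs at -175.7°; with |JL| = 12.8, L = (6.894, -18.33). ∠JLF = 130.1° gives LF at 134.4° from the x-axis; with |LF| = 11.0, F = (-0.8022, -10.48). ∠LFQ = 147.4° gives FQ at 101.8° from the x-axis; with |FQ| = 26.6, Q = (-6.242, 15.56). The perpendicularity gives QZ at right angles to FQ, so QZ runs at 11.80°; with |QZ| = 14.3, Z = (7.756, 18.49). Then |TZ| = |Z − T| = 20.05.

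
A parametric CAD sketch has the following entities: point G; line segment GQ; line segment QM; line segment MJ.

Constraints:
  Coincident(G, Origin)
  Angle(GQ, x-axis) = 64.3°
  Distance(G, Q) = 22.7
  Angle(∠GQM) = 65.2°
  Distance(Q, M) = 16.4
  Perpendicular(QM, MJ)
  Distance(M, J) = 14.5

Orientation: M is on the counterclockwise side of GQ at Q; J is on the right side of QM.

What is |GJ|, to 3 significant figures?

35.8

G is at the origin; GQ runs at 64.3° with length 22.7, so Q = 22.7·(cos 64.3°, sin 64.3°) = (9.84, 20.5). ∠GQM = 65.2°, so QM runs at 64.3° + (180° − 65.2°) = 179° from the x-axis; with |QM| = 16.4, M = Q + 16.4·(cos 179°, sin 179°) = (-6.55, 20.7). The perpendicularity gives MJ at right angles to QM; with |MJ| = 14.5 on the right of QM, J = M + 14.5·(0.0157, 1.00) = (-6.33, 35.2). Then |GJ| = |J − G| = 35.8.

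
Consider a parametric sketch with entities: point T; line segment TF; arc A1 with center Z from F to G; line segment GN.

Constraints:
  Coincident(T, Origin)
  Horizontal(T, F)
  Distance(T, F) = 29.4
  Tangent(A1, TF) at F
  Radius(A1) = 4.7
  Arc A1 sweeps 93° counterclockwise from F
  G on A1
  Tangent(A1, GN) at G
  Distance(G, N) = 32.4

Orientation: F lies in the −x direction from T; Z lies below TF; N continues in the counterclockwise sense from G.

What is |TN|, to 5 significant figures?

49.407

On A1, F sits at bearing 90° from Z; a 93° counterclockwise sweep puts G at bearing 183°, so G = Z + 4.7·(cos 183°, sin 183°) = (-34.094, -4.9460). Since A1 is tangent to GN there, ZG ⟂ GN, so GN runs along (−sin 183°, cos 183°); with |GN| = 32.4, N = (-32.398, -37.302). Then |TN| = |N − T| = 49.407.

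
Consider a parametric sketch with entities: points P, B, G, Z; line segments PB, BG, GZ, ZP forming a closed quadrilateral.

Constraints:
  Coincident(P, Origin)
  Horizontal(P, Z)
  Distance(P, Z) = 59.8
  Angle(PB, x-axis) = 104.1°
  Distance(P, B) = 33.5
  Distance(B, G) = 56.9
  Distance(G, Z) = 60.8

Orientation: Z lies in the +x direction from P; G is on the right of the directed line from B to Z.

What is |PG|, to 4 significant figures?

23.46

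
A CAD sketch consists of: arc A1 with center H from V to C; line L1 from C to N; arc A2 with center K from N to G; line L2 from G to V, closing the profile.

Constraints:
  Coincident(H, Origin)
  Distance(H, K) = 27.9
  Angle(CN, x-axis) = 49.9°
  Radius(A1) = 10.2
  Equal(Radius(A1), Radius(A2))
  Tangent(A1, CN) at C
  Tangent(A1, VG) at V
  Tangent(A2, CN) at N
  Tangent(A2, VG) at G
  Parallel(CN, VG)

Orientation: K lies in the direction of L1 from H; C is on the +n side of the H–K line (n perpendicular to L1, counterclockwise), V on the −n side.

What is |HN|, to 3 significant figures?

29.7

The slot axis is L1's direction at 49.9°, so u = (cos 49.9°, sin 49.9°) = (0.644, 0.765) and n = (−sin 49.9°, cos 49.9°) = (-0.765, 0.644). H is at the origin and K lies 27.9 along u from H, so K = 27.9·u = (18.0, 21.3). Tangency of A1 to both parallel lines with radius 10.2 puts C and V at H ± 10.2·n: C = (-7.80, 6.57), V = (7.80, -6.57). Equal radii place N and G the same way about K: N = K + 10.2·n = (10.2, 27.9), G = K − 10.2·n = (25.8, 14.8). Then |HN| = |N − H| = 29.7.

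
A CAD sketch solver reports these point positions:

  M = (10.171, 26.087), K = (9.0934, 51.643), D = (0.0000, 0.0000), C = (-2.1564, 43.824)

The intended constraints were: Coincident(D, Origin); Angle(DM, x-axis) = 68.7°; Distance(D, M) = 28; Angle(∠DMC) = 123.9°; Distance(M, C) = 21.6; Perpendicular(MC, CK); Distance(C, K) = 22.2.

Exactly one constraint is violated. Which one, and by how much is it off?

Distance(C, K) = 22.2 — off by 8.50.

D = (0.00, 0.00) ✓; DM at 68.70° ✓; |DM| = 28.00 ✓; ∠DMC = 123.9° ✓; |MC| = 21.60 ✓; ∠(MC, CK) = 90.00° ✓; |CK| = 13.70 ✗.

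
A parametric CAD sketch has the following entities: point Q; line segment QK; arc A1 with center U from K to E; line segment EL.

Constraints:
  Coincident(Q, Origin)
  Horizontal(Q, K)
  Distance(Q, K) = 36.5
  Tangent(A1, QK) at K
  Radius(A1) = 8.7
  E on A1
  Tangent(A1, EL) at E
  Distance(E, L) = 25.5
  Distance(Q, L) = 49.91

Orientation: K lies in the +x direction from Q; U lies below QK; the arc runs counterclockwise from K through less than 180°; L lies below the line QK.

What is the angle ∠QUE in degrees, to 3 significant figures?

29.0°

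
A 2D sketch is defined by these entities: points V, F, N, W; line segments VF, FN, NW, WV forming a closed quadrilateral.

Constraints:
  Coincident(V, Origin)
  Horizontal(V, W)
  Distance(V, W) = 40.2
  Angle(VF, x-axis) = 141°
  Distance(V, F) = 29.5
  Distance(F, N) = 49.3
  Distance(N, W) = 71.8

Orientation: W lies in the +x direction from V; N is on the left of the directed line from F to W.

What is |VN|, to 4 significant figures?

60.99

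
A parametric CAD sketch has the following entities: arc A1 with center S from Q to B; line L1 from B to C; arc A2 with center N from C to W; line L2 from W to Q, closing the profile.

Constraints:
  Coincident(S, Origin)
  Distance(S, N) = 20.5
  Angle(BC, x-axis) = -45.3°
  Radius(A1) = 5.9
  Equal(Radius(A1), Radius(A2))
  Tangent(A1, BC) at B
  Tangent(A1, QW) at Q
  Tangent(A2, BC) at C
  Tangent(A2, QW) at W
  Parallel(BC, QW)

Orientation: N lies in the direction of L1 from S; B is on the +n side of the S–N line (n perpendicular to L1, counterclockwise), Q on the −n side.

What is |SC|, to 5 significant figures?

21.332

Tangency of A1 to both parallel lines with radius 5.9 puts B and Q at S ± 5.9·n: B = (4.1937, 4.1500), Q = (-4.1937, -4.1500). Equal radii place C and W the same way about N: C = N + 5.9·n = (18.613, -10.421), W = N − 5.9·n = (10.226, -18.721). Then |SC| = |C − S| = 21.332.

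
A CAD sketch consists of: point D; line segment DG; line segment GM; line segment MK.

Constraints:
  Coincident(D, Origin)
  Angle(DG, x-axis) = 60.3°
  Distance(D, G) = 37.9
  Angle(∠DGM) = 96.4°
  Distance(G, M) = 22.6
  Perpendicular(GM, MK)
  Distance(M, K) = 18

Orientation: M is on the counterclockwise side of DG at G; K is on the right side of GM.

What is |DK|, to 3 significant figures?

61.8

D is at the origin; DG runs at 60.3° with length 37.9, so G = 37.9·(cos 60.3°, sin 60.3°) = (18.8, 32.9). ∠DGM = 96.4°, so GM runs at 60.3° + (180° − 96.4°) = 144° from the x-axis; with |GM| = 22.6, M = G + 22.6·(cos 144°, sin 144°) = (0.517, 46.2). GM is perpendicular to MK; with |MK| = 18.0 on the right of GM, K = M + 18.0·(0.589, 0.808) = (11.1, 60.8). Then |DK| = |K − D| = 61.8.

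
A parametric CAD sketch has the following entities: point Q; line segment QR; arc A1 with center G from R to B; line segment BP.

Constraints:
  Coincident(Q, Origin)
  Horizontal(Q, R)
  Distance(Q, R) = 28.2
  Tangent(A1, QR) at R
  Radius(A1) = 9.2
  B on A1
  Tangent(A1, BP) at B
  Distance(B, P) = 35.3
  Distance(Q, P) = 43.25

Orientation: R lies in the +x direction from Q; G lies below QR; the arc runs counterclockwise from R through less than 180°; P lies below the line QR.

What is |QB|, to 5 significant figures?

20.526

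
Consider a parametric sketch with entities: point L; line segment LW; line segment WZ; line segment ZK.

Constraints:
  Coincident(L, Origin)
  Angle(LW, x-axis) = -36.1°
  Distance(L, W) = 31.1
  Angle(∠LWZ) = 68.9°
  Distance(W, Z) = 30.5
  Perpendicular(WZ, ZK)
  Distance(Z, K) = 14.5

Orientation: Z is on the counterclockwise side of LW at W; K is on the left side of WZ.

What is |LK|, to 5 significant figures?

24.152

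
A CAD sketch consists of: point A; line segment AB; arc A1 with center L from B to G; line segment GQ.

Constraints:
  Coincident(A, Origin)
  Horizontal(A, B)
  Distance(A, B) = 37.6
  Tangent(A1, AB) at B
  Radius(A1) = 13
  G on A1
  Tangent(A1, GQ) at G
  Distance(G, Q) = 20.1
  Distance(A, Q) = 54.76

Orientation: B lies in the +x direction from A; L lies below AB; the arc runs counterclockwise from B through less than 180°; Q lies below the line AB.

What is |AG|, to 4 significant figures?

34.95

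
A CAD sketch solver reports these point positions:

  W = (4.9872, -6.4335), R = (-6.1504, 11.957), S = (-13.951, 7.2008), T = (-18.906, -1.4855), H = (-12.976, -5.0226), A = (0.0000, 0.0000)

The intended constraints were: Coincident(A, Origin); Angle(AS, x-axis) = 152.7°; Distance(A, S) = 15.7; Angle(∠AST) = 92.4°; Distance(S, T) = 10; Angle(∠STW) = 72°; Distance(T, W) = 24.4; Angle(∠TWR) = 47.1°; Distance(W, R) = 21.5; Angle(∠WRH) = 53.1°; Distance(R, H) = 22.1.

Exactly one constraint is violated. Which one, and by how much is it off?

Distance(R, H) = 22.1 — off by 3.80.

A = (0.00, 0.00) ✓; AS at 152.7° ✓; |AS| = 15.70 ✓; ∠AST = 92.40° ✓; |ST| = 10.00 ✓; ∠STW = 72.00° ✓; |TW| = 24.40 ✓; ∠TWR = 47.10° ✓; |WR| = 21.50 ✓; ∠WRH = 53.10° ✓; |RH| = 18.30 ✗.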